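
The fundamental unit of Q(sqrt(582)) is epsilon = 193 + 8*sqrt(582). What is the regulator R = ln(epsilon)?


epsilon = 193 + 8*sqrt(582)
= 385.9974
R = ln(385.9974)
= 5.9558

5.9558


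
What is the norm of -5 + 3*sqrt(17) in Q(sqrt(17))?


N(a + b*sqrt(d)) = a^2 - d*b^2
= (-5)^2 - (17)*(3)^2
= 25 - 153
= -128

-128


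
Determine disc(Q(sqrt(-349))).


For K = Q(sqrt(d)) with d squarefree: disc(K) = d if d = 1 mod 4, and disc(K) = 4d if d = 2 or 3 mod 4.
Here d = -349, and d mod 4 = 3.
d = 3 mod 4, not 1 (O_K = Z[sqrt(d)]), so disc(K) = 4d = 4 * (-349) = -1396

-1396


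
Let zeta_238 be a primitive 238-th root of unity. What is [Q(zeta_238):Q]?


The degree equals Euler's totient phi(238).
238 = 2 * 7 * 17
phi(238) = 96

96


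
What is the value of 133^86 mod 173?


p = 173 is prime and the exponent is (p-1)/2 = 86, so by Euler's criterion 133^86 = (133/173) = +1 or -1 mod 173.
Compute by square-and-multiply:
  86 = 64 + 16 + 4 + 2 (binary 1010110)
  Repeated squaring mod 173: 133^1 = 133, 133^2 = 43, 133^4 = 119, 133^8 = 148, 133^16 = 106, 133^32 = 164, 133^64 = 81
  133^86 = 133^64 * 133^16 * 133^4 * 133^2 = 81 * 106 * 119 * 43 mod 173
    81 * 106 = 8586 = 109 mod 173
    109 * 119 = 12971 = 169 mod 173
    169 * 43 = 7267 = 1 mod 173
  133^86 = 1 mod 173
Result 1: 133 is a quadratic residue mod 173.
133^86 mod 173 = 1

1


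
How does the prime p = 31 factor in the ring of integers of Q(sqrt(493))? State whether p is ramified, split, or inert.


K = Q(sqrt(493)). Since d mod 4 = 1, disc(K) = 493.
Check p | disc: 493 mod 31 = 28.
p does not divide disc. Compute Legendre symbol (d/p):
28^((31-1)/2) mod 31 = 1
(d/p) = 1, so p splits: (p) = P*P' with e=1, f=1, g=2.
Therefore p is split.

split


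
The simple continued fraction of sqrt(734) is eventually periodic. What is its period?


Run the CF algorithm for sqrt(734).
a_0 = floor(sqrt(734)) = 27; set m_0=0, q_0=1.
Recurrence: m' = q*a - m,  q' = (d - m'^2)/q,  a' = floor((a_0 + m')/q').
  step 1: m=27, q=5, a=10
  step 2: m=23, q=41, a=1
  step 3: m=18, q=10, a=4
  step 4: m=22, q=25, a=1
  step 5: m=3, q=29, a=1
  step 6: m=26, q=2, a=26
  step 7: m=26, q=29, a=1
  step 8: m=3, q=25, a=1
  step 9: m=22, q=10, a=4
  step 10: m=18, q=41, a=1
  step 11: m=23, q=5, a=10
  step 12: m=27, q=1, a=54
a_12 = 2*a_0 = 54, so the period closes here.
sqrt(734) = [27; 10, 1, 4, 1, 1, 26, 1, 1, 4, 1, 10, 54]
Period length = 12

12


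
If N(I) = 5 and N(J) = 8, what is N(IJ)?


N(IJ) = N(I) * N(J)
= 5 * 8
= 40

40


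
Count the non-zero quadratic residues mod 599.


For prime p, the number of non-zero quadratic residues is (p-1)/2.
= (599-1)/2
= 299

299


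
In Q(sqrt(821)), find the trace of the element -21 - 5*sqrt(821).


Tr(a + b*sqrt(d)) = (a + b*sqrt(d)) + (a - b*sqrt(d)) = 2a
= 2 * (-21)
= -42

-42


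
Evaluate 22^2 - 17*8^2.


x^2 - d*y^2
= 22^2 - 17*8^2
= 484 - 1088
= -604

-604


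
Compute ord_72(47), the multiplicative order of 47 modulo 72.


We want ord_72(47), the smallest k >= 1 with 47^k = 1 mod 72.
n = 72 = 2^3 * 3^2, phi(72) = 24; the order divides phi(n).
Divisors of 24: 1, 2, 3, 4, 6, 8, 12, 24
Repeated squaring mod 72: 47^1 = 47, 47^2 = 49, 47^4 = 25, 47^8 = 49, 47^16 = 25
Test divisors in increasing order:
  k=1: 47^1 = 47 mod 72
  k=2: 47^2 = 49 mod 72
  k=3: 47^3 = 49 * 47 = 71 mod 72
  k=4: 47^4 = 25 mod 72
  k=6: 47^6 = 25 * 49 = 1 mod 72  <- first divisor giving 1
Order = 6

6


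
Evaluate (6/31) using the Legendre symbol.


p = 31 is prime, so compute (6/31) with the reciprocity algorithm (Jacobi-symbol steps: pull out 2s via (2/n), flip via reciprocity, reduce):
  pull out 2: (2/31) = +1  (since 31 mod 8 = 7)
  reciprocity: (3/31) -> -(31/3)
  reduce: (1/3)
  (1/3) = 1
Product of signs = -1
(6/31) = -1

-1


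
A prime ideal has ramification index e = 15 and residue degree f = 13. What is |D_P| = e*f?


|D_P| = e * f
= 15 * 13
= 195

195


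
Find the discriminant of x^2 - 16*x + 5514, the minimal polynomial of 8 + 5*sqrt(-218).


The element 8 + 5*sqrt(-218) has minimal polynomial:
x^2 - 16*x + 5514
Discriminant = (-16)^2 - 4*(5514)
= 256 - 22056
= -21800

-21800


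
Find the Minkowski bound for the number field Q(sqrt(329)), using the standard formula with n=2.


d = 329, d mod 4 = 1, so disc(K) = d = 329; |disc(K)| = 329
Real quadratic field, so n = 2, s = r2 = 0, r1 = 2
M = (n!/n^n) * (4/pi)^s * sqrt(|disc(K)|) = (2!/2^2) * (4/pi)^0 * sqrt(329)
= 0.5 * 1.000000 * 18.138357
= 9.0692

9.0692


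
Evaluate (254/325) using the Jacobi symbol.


Compute (254/325) via quadratic reciprocity:
  pull out 2: (2/325) = -1  (since 325 mod 8 = 5)
  reciprocity: (127/325) -> +(325/127)
  reduce: (71/127)
  reciprocity: (71/127) -> -(127/71)
  reduce: (56/71)
  pull out 2: (2/71) = +1  (since 71 mod 8 = 7)
  pull out 2: (2/71) = +1  (since 71 mod 8 = 7)
  pull out 2: (2/71) = +1  (since 71 mod 8 = 7)
  reciprocity: (7/71) -> -(71/7)
  reduce: (1/7)
  (1/7) = 1
Product of signs = -1

-1


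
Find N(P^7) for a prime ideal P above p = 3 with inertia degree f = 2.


N(P^a) = p^(a*f)
= 3^(7*2)
= 3^14
= 4782969

4782969


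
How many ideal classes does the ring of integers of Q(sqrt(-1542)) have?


K = Q(sqrt(-1542)). d mod 4 = 2, so D = disc(K) = 4d = -6168
h(K) equals the number of primitive reduced positive-definite forms (a, b, c) = a*x^2 + b*x*y + c*y^2 with b^2 - 4ac = D,
where reduced means |b| <= a <= c, with b >= 0 whenever |b| = a or a = c, and primitive means gcd(a, b, c) = 1.
Reduced forces 3a^2 <= |D| = 6168, so 1 <= a <= 45; b must have the parity of D, and c = (b^2 - D)/(4a) must be an integer >= a.
Enumerate a = 1..45, b in [-a, a]:
  a=1: (1, 0, 1542)  [1]
  a=2: (2, 0, 771)  [1]
  a=3: (3, 0, 514)  [1]
  a=4..5: none
  a=6: (6, 0, 257)  [1]
  a=7..10: none
  a=11: (11, -6, 141), (11, 6, 141)  [2]
  a=12..18: none
  a=19: (19, -8, 82), (19, 8, 82)  [2]
  a=20..21: none
  a=22: (22, -16, 73), (22, 16, 73)  [2]
  a=23..28: none
  a=29: (29, -26, 59), (29, 26, 59)  [2]
  a=30: none
  a=31: (31, -30, 57), (31, 30, 57)  [2]
  a=32: none
  a=33: (33, -6, 47), (33, 6, 47)  [2]
  a=34..36: none
  a=37: (37, -14, 43), (37, 14, 43)  [2]
  a=38: (38, -8, 41), (38, 8, 41)  [2]
  a=39..45: none
Total reduced forms: 1 + 1 + 1 + 1 + 2 + 2 + 2 + 2 + 2 + 2 + 2 + 2 = 20
h = 20

20


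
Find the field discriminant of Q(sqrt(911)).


For K = Q(sqrt(d)) with d squarefree: disc(K) = d if d = 1 mod 4, and disc(K) = 4d if d = 2 or 3 mod 4.
Here d = 911, and d mod 4 = 3.
d = 3 mod 4, not 1 (O_K = Z[sqrt(d)]), so disc(K) = 4d = 4 * (911) = 3644

3644


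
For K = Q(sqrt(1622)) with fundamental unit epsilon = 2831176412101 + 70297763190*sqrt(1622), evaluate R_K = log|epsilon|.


epsilon = 2831176412101 + 70297763190*sqrt(1622)
= 5.6624e+12
R = ln(5.6624e+12)
= 29.3649

29.3649


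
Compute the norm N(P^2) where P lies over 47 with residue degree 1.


N(P^a) = p^(a*f)
= 47^(2*1)
= 47^2
= 2209

2209


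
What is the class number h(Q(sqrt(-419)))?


K = Q(sqrt(-419)). d mod 4 = 1, so D = disc(K) = d = -419
h(K) equals the number of primitive reduced positive-definite forms (a, b, c) = a*x^2 + b*x*y + c*y^2 with b^2 - 4ac = D,
where reduced means |b| <= a <= c, with b >= 0 whenever |b| = a or a = c, and primitive means gcd(a, b, c) = 1.
Reduced forces 3a^2 <= |D| = 419, so 1 <= a <= 11; b must have the parity of D, and c = (b^2 - D)/(4a) must be an integer >= a.
Enumerate a = 1..11, b in [-a, a]:
  a=1: (1, 1, 105)  [1]
  a=2: none
  a=3: (3, -1, 35), (3, 1, 35)  [2]
  a=4: none
  a=5: (5, -1, 21), (5, 1, 21)  [2]
  a=6: none
  a=7: (7, -1, 15), (7, 1, 15)  [2]
  a=8: none
  a=9: (9, -7, 13), (9, 7, 13)  [2]
  a=10..11: none
Total reduced forms: 1 + 2 + 2 + 2 + 2 = 9
h = 9

9


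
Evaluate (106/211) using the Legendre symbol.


p = 211 is prime, so compute (106/211) with the reciprocity algorithm (Jacobi-symbol steps: pull out 2s via (2/n), flip via reciprocity, reduce):
  pull out 2: (2/211) = -1  (since 211 mod 8 = 3)
  reciprocity: (53/211) -> +(211/53)
  reduce: (52/53)
  pull out 2: (2/53) = -1  (since 53 mod 8 = 5)
  pull out 2: (2/53) = -1  (since 53 mod 8 = 5)
  reciprocity: (13/53) -> +(53/13)
  reduce: (1/13)
  (1/13) = 1
Product of signs = -1
(106/211) = -1

-1


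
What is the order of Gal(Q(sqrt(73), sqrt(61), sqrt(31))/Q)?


The 3 square roots of distinct primes are multiplicatively independent over Q,
so [K:Q] = 2^3 and Gal(K/Q) is isomorphic to (Z/2Z)^3.
|Gal| = 2^3 = 8

8


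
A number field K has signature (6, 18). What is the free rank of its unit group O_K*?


By Dirichlet's unit theorem:
rank = r1 + r2 - 1
= 6 + 18 - 1
= 23

23


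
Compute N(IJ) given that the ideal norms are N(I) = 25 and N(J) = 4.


N(IJ) = N(I) * N(J)
= 25 * 4
= 100

100


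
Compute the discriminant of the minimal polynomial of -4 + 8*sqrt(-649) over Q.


The element -4 + 8*sqrt(-649) has minimal polynomial:
x^2 + 8*x + 41552
Discriminant = (8)^2 - 4*(41552)
= 64 - 166208
= -166144

-166144


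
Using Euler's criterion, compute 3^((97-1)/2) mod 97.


p = 97 is prime and the exponent is (p-1)/2 = 48, so by Euler's criterion 3^48 = (3/97) = +1 or -1 mod 97.
Compute by square-and-multiply:
  48 = 32 + 16 (binary 110000)
  Repeated squaring mod 97: 3^1 = 3, 3^2 = 9, 3^4 = 81, 3^8 = 62, 3^16 = 61, 3^32 = 35
  3^48 = 3^32 * 3^16 = 35 * 61 mod 97
    35 * 61 = 2135 = 1 mod 97
  3^48 = 1 mod 97
Result 1: 3 is a quadratic residue mod 97.
3^48 mod 97 = 1

1


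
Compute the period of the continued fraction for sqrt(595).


Run the CF algorithm for sqrt(595).
a_0 = floor(sqrt(595)) = 24; set m_0=0, q_0=1.
Recurrence: m' = q*a - m,  q' = (d - m'^2)/q,  a' = floor((a_0 + m')/q').
  step 1: m=24, q=19, a=2
  step 2: m=14, q=21, a=1
  step 3: m=7, q=26, a=1
  step 4: m=19, q=9, a=4
  step 5: m=17, q=34, a=1
  step 6: m=17, q=9, a=4
  step 7: m=19, q=26, a=1
  step 8: m=7, q=21, a=1
  step 9: m=14, q=19, a=2
  step 10: m=24, q=1, a=48
a_10 = 2*a_0 = 48, so the period closes here.
sqrt(595) = [24; 2, 1, 1, 4, 1, 4, 1, 1, 2, 48]
Period length = 10

10


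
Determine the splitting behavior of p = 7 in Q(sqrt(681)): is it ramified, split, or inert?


K = Q(sqrt(681)). Since d mod 4 = 1, disc(K) = 681.
Check p | disc: 681 mod 7 = 2.
p does not divide disc. Compute Legendre symbol (d/p):
2^((7-1)/2) mod 7 = 1
(d/p) = 1, so p splits: (p) = P*P' with e=1, f=1, g=2.
Therefore p is split.

split


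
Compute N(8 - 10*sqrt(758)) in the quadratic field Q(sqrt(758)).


N(a + b*sqrt(d)) = a^2 - d*b^2
= (8)^2 - (758)*(-10)^2
= 64 - 75800
= -75736

-75736


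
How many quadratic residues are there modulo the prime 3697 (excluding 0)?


For prime p, the number of non-zero quadratic residues is (p-1)/2.
= (3697-1)/2
= 1848

1848


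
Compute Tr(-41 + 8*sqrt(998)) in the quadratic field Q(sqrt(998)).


Tr(a + b*sqrt(d)) = (a + b*sqrt(d)) + (a - b*sqrt(d)) = 2a
= 2 * (-41)
= -82

-82


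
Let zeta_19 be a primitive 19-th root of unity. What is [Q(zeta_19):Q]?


The degree equals Euler's totient phi(19).
19 = 19
phi(19) = 18

18


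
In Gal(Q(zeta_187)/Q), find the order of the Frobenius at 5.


The Frobenius at p in Gal(Q(zeta_n)/Q) = (Z/nZ)* is the class of p, so its order is ord_187(5), the smallest k >= 1 with 5^k = 1 mod 187.
n = 187 = 11 * 17, phi(187) = 160; the order divides phi(n).
Divisors of 160: 1, 2, 4, 5, 8, 10, 16, 20, 32, 40, 80, 160
Repeated squaring mod 187: 5^1 = 5, 5^2 = 25, 5^4 = 64, 5^8 = 169, 5^16 = 137, 5^32 = 69, 5^64 = 86, 5^128 = 103
Test divisors in increasing order:
  k=1: 5^1 = 5 mod 187
  k=2: 5^2 = 25 mod 187
  k=4: 5^4 = 64 mod 187
  k=5: 5^5 = 64 * 5 = 133 mod 187
  k=8: 5^8 = 169 mod 187
  k=10: 5^10 = 169 * 25 = 111 mod 187
  k=16: 5^16 = 137 mod 187
  k=20: 5^20 = 137 * 64 = 166 mod 187
  k=32: 5^32 = 69 mod 187
  k=40: 5^40 = 69 * 169 = 67 mod 187
  k=80: 5^80 = 86 * 137 = 1 mod 187  <- first divisor giving 1
Order = 80

80


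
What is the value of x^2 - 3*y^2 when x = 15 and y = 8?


x^2 - d*y^2
= 15^2 - 3*8^2
= 225 - 192
= 33

33


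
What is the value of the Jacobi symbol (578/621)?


Compute (578/621) via quadratic reciprocity:
  pull out 2: (2/621) = -1  (since 621 mod 8 = 5)
  reciprocity: (289/621) -> +(621/289)
  reduce: (43/289)
  reciprocity: (43/289) -> +(289/43)
  reduce: (31/43)
  reciprocity: (31/43) -> -(43/31)
  reduce: (12/31)
  pull out 2: (2/31) = +1  (since 31 mod 8 = 7)
  pull out 2: (2/31) = +1  (since 31 mod 8 = 7)
  reciprocity: (3/31) -> -(31/3)
  reduce: (1/3)
  (1/3) = 1
Product of signs = -1

-1


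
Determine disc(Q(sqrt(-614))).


For K = Q(sqrt(d)) with d squarefree: disc(K) = d if d = 1 mod 4, and disc(K) = 4d if d = 2 or 3 mod 4.
Here d = -614, and d mod 4 = 2.
d = 2 mod 4, not 1 (O_K = Z[sqrt(d)]), so disc(K) = 4d = 4 * (-614) = -2456

-2456


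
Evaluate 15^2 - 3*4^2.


x^2 - d*y^2
= 15^2 - 3*4^2
= 225 - 48
= 177

177


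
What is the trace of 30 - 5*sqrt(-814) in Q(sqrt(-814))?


Tr(a + b*sqrt(d)) = (a + b*sqrt(d)) + (a - b*sqrt(d)) = 2a
= 2 * (30)
= 60

60


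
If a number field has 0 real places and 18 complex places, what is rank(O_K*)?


By Dirichlet's unit theorem:
rank = r1 + r2 - 1
= 0 + 18 - 1
= 17

17


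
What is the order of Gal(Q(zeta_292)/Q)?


|Gal(Q(zeta_292)/Q)| = phi(292)
= 144

144


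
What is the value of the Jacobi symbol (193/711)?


Compute (193/711) via quadratic reciprocity:
  reciprocity: (193/711) -> +(711/193)
  reduce: (132/193)
  pull out 2: (2/193) = +1  (since 193 mod 8 = 1)
  pull out 2: (2/193) = +1  (since 193 mod 8 = 1)
  reciprocity: (33/193) -> +(193/33)
  reduce: (28/33)
  pull out 2: (2/33) = +1  (since 33 mod 8 = 1)
  pull out 2: (2/33) = +1  (since 33 mod 8 = 1)
  reciprocity: (7/33) -> +(33/7)
  reduce: (5/7)
  reciprocity: (5/7) -> +(7/5)
  reduce: (2/5)
  pull out 2: (2/5) = -1  (since 5 mod 8 = 5)
  (1/5) = 1
Product of signs = -1

-1


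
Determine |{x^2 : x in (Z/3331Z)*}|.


For prime p, the number of non-zero quadratic residues is (p-1)/2.
= (3331-1)/2
= 1665

1665


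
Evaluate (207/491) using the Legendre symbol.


p = 491 is prime, so compute (207/491) with the reciprocity algorithm (Jacobi-symbol steps: pull out 2s via (2/n), flip via reciprocity, reduce):
  reciprocity: (207/491) -> -(491/207)
  reduce: (77/207)
  reciprocity: (77/207) -> +(207/77)
  reduce: (53/77)
  reciprocity: (53/77) -> +(77/53)
  reduce: (24/53)
  pull out 2: (2/53) = -1  (since 53 mod 8 = 5)
  pull out 2: (2/53) = -1  (since 53 mod 8 = 5)
  pull out 2: (2/53) = -1  (since 53 mod 8 = 5)
  reciprocity: (3/53) -> +(53/3)
  reduce: (2/3)
  pull out 2: (2/3) = -1  (since 3 mod 8 = 3)
  (1/3) = 1
Product of signs = -1
(207/491) = -1

-1


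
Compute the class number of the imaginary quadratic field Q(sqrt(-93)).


K = Q(sqrt(-93)). d mod 4 = 3, so D = disc(K) = 4d = -372
h(K) equals the number of primitive reduced positive-definite forms (a, b, c) = a*x^2 + b*x*y + c*y^2 with b^2 - 4ac = D,
where reduced means |b| <= a <= c, with b >= 0 whenever |b| = a or a = c, and primitive means gcd(a, b, c) = 1.
Reduced forces 3a^2 <= |D| = 372, so 1 <= a <= 11; b must have the parity of D, and c = (b^2 - D)/(4a) must be an integer >= a.
Enumerate a = 1..11, b in [-a, a]:
  a=1: (1, 0, 93)  [1]
  a=2: (2, 2, 47)  [1]
  a=3: (3, 0, 31)  [1]
  a=4..5: none
  a=6: (6, 6, 17)  [1]
  a=7..11: none
Total reduced forms: 1 + 1 + 1 + 1 = 4
h = 4

4


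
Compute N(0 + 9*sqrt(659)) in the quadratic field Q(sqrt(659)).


N(a + b*sqrt(d)) = a^2 - d*b^2
= (0)^2 - (659)*(9)^2
= 0 - 53379
= -53379

-53379


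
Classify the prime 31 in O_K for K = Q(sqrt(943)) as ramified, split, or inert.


K = Q(sqrt(943)). Since d mod 4 = 3, disc(K) = 3772.
Check p | disc: 3772 mod 31 = 21.
p does not divide disc. Compute Legendre symbol (d/p):
13^((31-1)/2) mod 31 = -1
(d/p) = -1, so p is inert: (p) stays prime with e=1, f=2, g=1.
Therefore p is inert.

inert


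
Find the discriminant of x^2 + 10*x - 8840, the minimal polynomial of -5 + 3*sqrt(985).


The element -5 + 3*sqrt(985) has minimal polynomial:
x^2 + 10*x - 8840
Discriminant = (10)^2 - 4*(-8840)
= 100 + 35360
= 35460

35460


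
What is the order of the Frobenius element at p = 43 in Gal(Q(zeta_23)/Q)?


The Frobenius at p in Gal(Q(zeta_n)/Q) = (Z/nZ)* is the class of p, so its order is ord_23(43), the smallest k >= 1 with 43^k = 1 mod 23.
n = 23 = 23, phi(23) = 22; the order divides phi(n).
Divisors of 22: 1, 2, 11, 22
Repeated squaring mod 23: 43^1 = 20, 43^2 = 9, 43^4 = 12, 43^8 = 6, 43^16 = 13
Test divisors in increasing order:
  k=1: 43^1 = 20 mod 23
  k=2: 43^2 = 9 mod 23
  k=11: 43^11 = 6 * 9 * 20 = 22 mod 23
  k=22: 43^22 = 13 * 12 * 9 = 1 mod 23  <- first divisor giving 1
Order = 22

22


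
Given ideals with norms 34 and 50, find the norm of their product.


N(IJ) = N(I) * N(J)
= 34 * 50
= 1700

1700


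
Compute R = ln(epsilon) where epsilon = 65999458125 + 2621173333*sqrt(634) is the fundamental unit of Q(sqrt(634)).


epsilon = 65999458125 + 2621173333*sqrt(634)
= 1.3200e+11
R = ln(1.3200e+11)
= 25.6061

25.6061


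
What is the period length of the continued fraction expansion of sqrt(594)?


Run the CF algorithm for sqrt(594).
a_0 = floor(sqrt(594)) = 24; set m_0=0, q_0=1.
Recurrence: m' = q*a - m,  q' = (d - m'^2)/q,  a' = floor((a_0 + m')/q').
  step 1: m=24, q=18, a=2
  step 2: m=12, q=25, a=1
  step 3: m=13, q=17, a=2
  step 4: m=21, q=9, a=5
  step 5: m=24, q=2, a=24
  step 6: m=24, q=9, a=5
  step 7: m=21, q=17, a=2
  step 8: m=13, q=25, a=1
  step 9: m=12, q=18, a=2
  step 10: m=24, q=1, a=48
a_10 = 2*a_0 = 48, so the period closes here.
sqrt(594) = [24; 2, 1, 2, 5, 24, 5, 2, 1, 2, 48]
Period length = 10

10


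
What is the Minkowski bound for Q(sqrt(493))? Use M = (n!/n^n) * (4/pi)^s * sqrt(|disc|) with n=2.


d = 493, d mod 4 = 1, so disc(K) = d = 493; |disc(K)| = 493
Real quadratic field, so n = 2, s = r2 = 0, r1 = 2
M = (n!/n^n) * (4/pi)^s * sqrt(|disc(K)|) = (2!/2^2) * (4/pi)^0 * sqrt(493)
= 0.5 * 1.000000 * 22.203603
= 11.1018

11.1018


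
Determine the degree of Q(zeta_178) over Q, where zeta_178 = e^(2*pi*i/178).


The degree equals Euler's totient phi(178).
178 = 2 * 89
phi(178) = 88

88


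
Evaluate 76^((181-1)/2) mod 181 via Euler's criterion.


p = 181 is prime and the exponent is (p-1)/2 = 90, so by Euler's criterion 76^90 = (76/181) = +1 or -1 mod 181.
Compute by square-and-multiply:
  90 = 64 + 16 + 8 + 2 (binary 1011010)
  Repeated squaring mod 181: 76^1 = 76, 76^2 = 165, 76^4 = 75, 76^8 = 14, 76^16 = 15, 76^32 = 44, 76^64 = 126
  76^90 = 76^64 * 76^16 * 76^8 * 76^2 = 126 * 15 * 14 * 165 mod 181
    126 * 15 = 1890 = 80 mod 181
    80 * 14 = 1120 = 34 mod 181
    34 * 165 = 5610 = 180 mod 181
  76^90 = 180 mod 181
Result 180 = p - 1 = -1 mod 181: 76 is a quadratic non-residue mod 181. As a residue in [0, p-1] the value is 180.
76^90 mod 181 = 180

180


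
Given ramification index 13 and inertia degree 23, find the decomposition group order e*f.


|D_P| = e * f
= 13 * 23
= 299

299


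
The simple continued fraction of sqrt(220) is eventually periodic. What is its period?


Run the CF algorithm for sqrt(220).
a_0 = floor(sqrt(220)) = 14; set m_0=0, q_0=1.
Recurrence: m' = q*a - m,  q' = (d - m'^2)/q,  a' = floor((a_0 + m')/q').
  step 1: m=14, q=24, a=1
  step 2: m=10, q=5, a=4
  step 3: m=10, q=24, a=1
  step 4: m=14, q=1, a=28
a_4 = 2*a_0 = 28, so the period closes here.
sqrt(220) = [14; 1, 4, 1, 28]
Period length = 4

4


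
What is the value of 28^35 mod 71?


p = 71 is prime and the exponent is (p-1)/2 = 35, so by Euler's criterion 28^35 = (28/71) = +1 or -1 mod 71.
Compute by square-and-multiply:
  35 = 32 + 2 + 1 (binary 100011)
  Repeated squaring mod 71: 28^1 = 28, 28^2 = 3, 28^4 = 9, 28^8 = 10, 28^16 = 29, 28^32 = 60
  28^35 = 28^32 * 28^2 * 28^1 = 60 * 3 * 28 mod 71
    60 * 3 = 180 = 38 mod 71
    38 * 28 = 1064 = 70 mod 71
  28^35 = 70 mod 71
Result 70 = p - 1 = -1 mod 71: 28 is a quadratic non-residue mod 71. As a residue in [0, p-1] the value is 70.
28^35 mod 71 = 70

70


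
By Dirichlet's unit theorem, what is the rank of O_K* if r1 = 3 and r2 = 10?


By Dirichlet's unit theorem:
rank = r1 + r2 - 1
= 3 + 10 - 1
= 12

12


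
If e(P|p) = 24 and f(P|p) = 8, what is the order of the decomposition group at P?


|D_P| = e * f
= 24 * 8
= 192

192


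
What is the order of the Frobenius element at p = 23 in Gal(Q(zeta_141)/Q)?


The Frobenius at p in Gal(Q(zeta_n)/Q) = (Z/nZ)* is the class of p, so its order is ord_141(23), the smallest k >= 1 with 23^k = 1 mod 141.
n = 141 = 3 * 47, phi(141) = 92; the order divides phi(n).
Divisors of 92: 1, 2, 4, 23, 46, 92
Repeated squaring mod 141: 23^1 = 23, 23^2 = 106, 23^4 = 97, 23^8 = 103, 23^16 = 34, 23^32 = 28, 23^64 = 79
Test divisors in increasing order:
  k=1: 23^1 = 23 mod 141
  k=2: 23^2 = 106 mod 141
  k=4: 23^4 = 97 mod 141
  k=23: 23^23 = 34 * 97 * 106 * 23 = 140 mod 141
  k=46: 23^46 = 28 * 103 * 97 * 106 = 1 mod 141  <- first divisor giving 1
Order = 46

46


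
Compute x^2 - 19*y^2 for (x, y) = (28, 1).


x^2 - d*y^2
= 28^2 - 19*1^2
= 784 - 19
= 765

765


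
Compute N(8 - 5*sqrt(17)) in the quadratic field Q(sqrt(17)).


N(a + b*sqrt(d)) = a^2 - d*b^2
= (8)^2 - (17)*(-5)^2
= 64 - 425
= -361

-361


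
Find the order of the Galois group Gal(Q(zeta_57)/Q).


|Gal(Q(zeta_57)/Q)| = phi(57)
= 36

36


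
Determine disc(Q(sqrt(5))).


For K = Q(sqrt(d)) with d squarefree: disc(K) = d if d = 1 mod 4, and disc(K) = 4d if d = 2 or 3 mod 4.
Here d = 5, and d mod 4 = 1.
d = 1 mod 4 (O_K = Z[(1+sqrt(d))/2]), so disc(K) = d = 5

5


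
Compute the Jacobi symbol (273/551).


Compute (273/551) via quadratic reciprocity:
  reciprocity: (273/551) -> +(551/273)
  reduce: (5/273)
  reciprocity: (5/273) -> +(273/5)
  reduce: (3/5)
  reciprocity: (3/5) -> +(5/3)
  reduce: (2/3)
  pull out 2: (2/3) = -1  (since 3 mod 8 = 3)
  (1/3) = 1
Product of signs = -1

-1


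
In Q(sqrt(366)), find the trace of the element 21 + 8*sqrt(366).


Tr(a + b*sqrt(d)) = (a + b*sqrt(d)) + (a - b*sqrt(d)) = 2a
= 2 * (21)
= 42

42


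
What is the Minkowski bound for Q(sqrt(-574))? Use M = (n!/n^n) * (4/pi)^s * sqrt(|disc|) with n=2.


d = -574, d mod 4 = 2, so disc(K) = 4d = -2296; |disc(K)| = 2296
Imaginary quadratic field, so n = 2, s = r2 = 1, r1 = 0
M = (n!/n^n) * (4/pi)^s * sqrt(|disc(K)|) = (2!/2^2) * (4/pi)^1 * sqrt(2296)
= 0.5 * 1.273240 * 47.916594
= 30.5047

30.5047


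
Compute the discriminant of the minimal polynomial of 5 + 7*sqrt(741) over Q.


The element 5 + 7*sqrt(741) has minimal polynomial:
x^2 - 10*x - 36284
Discriminant = (-10)^2 - 4*(-36284)
= 100 + 145136
= 145236

145236


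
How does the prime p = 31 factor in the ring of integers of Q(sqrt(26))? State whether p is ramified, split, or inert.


K = Q(sqrt(26)). Since d mod 4 = 2, disc(K) = 104.
Check p | disc: 104 mod 31 = 11.
p does not divide disc. Compute Legendre symbol (d/p):
26^((31-1)/2) mod 31 = -1
(d/p) = -1, so p is inert: (p) stays prime with e=1, f=2, g=1.
Therefore p is inert.

inert


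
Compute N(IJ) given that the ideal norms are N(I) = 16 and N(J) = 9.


N(IJ) = N(I) * N(J)
= 16 * 9
= 144

144


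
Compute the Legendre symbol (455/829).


p = 829 is prime, so compute (455/829) with the reciprocity algorithm (Jacobi-symbol steps: pull out 2s via (2/n), flip via reciprocity, reduce):
  reciprocity: (455/829) -> +(829/455)
  reduce: (374/455)
  pull out 2: (2/455) = +1  (since 455 mod 8 = 7)
  reciprocity: (187/455) -> -(455/187)
  reduce: (81/187)
  reciprocity: (81/187) -> +(187/81)
  reduce: (25/81)
  reciprocity: (25/81) -> +(81/25)
  reduce: (6/25)
  pull out 2: (2/25) = +1  (since 25 mod 8 = 1)
  reciprocity: (3/25) -> +(25/3)
  reduce: (1/3)
  (1/3) = 1
Product of signs = -1
(455/829) = -1

-1


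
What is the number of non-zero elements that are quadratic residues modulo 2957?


For prime p, the number of non-zero quadratic residues is (p-1)/2.
= (2957-1)/2
= 1478

1478


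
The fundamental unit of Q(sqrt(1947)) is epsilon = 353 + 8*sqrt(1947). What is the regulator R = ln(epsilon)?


epsilon = 353 + 8*sqrt(1947)
= 705.9986
R = ln(705.9986)
= 6.5596

6.5596


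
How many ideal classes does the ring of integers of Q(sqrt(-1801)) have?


K = Q(sqrt(-1801)). d mod 4 = 3, so D = disc(K) = 4d = -7204
h(K) equals the number of primitive reduced positive-definite forms (a, b, c) = a*x^2 + b*x*y + c*y^2 with b^2 - 4ac = D,
where reduced means |b| <= a <= c, with b >= 0 whenever |b| = a or a = c, and primitive means gcd(a, b, c) = 1.
Reduced forces 3a^2 <= |D| = 7204, so 1 <= a <= 49; b must have the parity of D, and c = (b^2 - D)/(4a) must be an integer >= a.
Enumerate a = 1..49, b in [-a, a]:
  a=1: (1, 0, 1801)  [1]
  a=2: (2, 2, 901)  [1]
  a=3..4: none
  a=5: (5, -4, 361), (5, 4, 361)  [2]
  a=6..9: none
  a=10: (10, -6, 181), (10, 6, 181)  [2]
  a=11: (11, -10, 166), (11, 10, 166)  [2]
  a=12..16: none
  a=17: (17, -2, 106), (17, 2, 106)  [2]
  a=18: none
  a=19: (19, -4, 95), (19, 4, 95)  [2]
  a=20..21: none
  a=22: (22, -10, 83), (22, 10, 83)  [2]
  a=23: (23, -8, 79), (23, 8, 79)  [2]
  a=24: none
  a=25: (25, -14, 74), (25, 14, 74)  [2]
  a=26..30: none
  a=31: (31, -22, 62), (31, 22, 62)  [2]
  a=32..33: none
  a=34: (34, -2, 53), (34, 2, 53)  [2]
  a=35..36: none
  a=37: (37, -14, 50), (37, 14, 50)  [2]
  a=38: (38, -34, 55), (38, 34, 55)  [2]
  a=39..45: none
  a=46: (46, -38, 47), (46, 38, 47)  [2]
  a=47..49: none
Total reduced forms: 1 + 1 + 2 + 2 + 2 + 2 + 2 + 2 + 2 + 2 + 2 + 2 + 2 + 2 + 2 = 28
h = 28

28


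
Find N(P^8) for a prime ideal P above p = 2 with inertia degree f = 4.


N(P^a) = p^(a*f)
= 2^(8*4)
= 2^32
= 4294967296

4294967296


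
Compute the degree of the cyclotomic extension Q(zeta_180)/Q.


The degree equals Euler's totient phi(180).
180 = 2^2 * 3^2 * 5
phi(180) = 48

48


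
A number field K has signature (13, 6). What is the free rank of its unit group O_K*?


By Dirichlet's unit theorem:
rank = r1 + r2 - 1
= 13 + 6 - 1
= 18

18


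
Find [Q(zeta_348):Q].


The degree equals Euler's totient phi(348).
348 = 2^2 * 3 * 29
phi(348) = 112

112


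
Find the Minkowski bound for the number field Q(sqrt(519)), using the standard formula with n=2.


d = 519, d mod 4 = 3, so disc(K) = 4d = 2076; |disc(K)| = 2076
Real quadratic field, so n = 2, s = r2 = 0, r1 = 2
M = (n!/n^n) * (4/pi)^s * sqrt(|disc(K)|) = (2!/2^2) * (4/pi)^0 * sqrt(2076)
= 0.5 * 1.000000 * 45.563143
= 22.7816

22.7816


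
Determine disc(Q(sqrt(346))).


For K = Q(sqrt(d)) with d squarefree: disc(K) = d if d = 1 mod 4, and disc(K) = 4d if d = 2 or 3 mod 4.
Here d = 346, and d mod 4 = 2.
d = 2 mod 4, not 1 (O_K = Z[sqrt(d)]), so disc(K) = 4d = 4 * (346) = 1384

1384


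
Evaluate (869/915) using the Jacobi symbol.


Compute (869/915) via quadratic reciprocity:
  reciprocity: (869/915) -> +(915/869)
  reduce: (46/869)
  pull out 2: (2/869) = -1  (since 869 mod 8 = 5)
  reciprocity: (23/869) -> +(869/23)
  reduce: (18/23)
  pull out 2: (2/23) = +1  (since 23 mod 8 = 7)
  reciprocity: (9/23) -> +(23/9)
  reduce: (5/9)
  reciprocity: (5/9) -> +(9/5)
  reduce: (4/5)
  pull out 2: (2/5) = -1  (since 5 mod 8 = 5)
  pull out 2: (2/5) = -1  (since 5 mod 8 = 5)
  (1/5) = 1
Product of signs = -1

-1


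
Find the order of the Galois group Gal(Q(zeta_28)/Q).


|Gal(Q(zeta_28)/Q)| = phi(28)
= 12

12


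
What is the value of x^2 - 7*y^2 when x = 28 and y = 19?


x^2 - d*y^2
= 28^2 - 7*19^2
= 784 - 2527
= -1743

-1743


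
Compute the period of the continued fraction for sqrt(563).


Run the CF algorithm for sqrt(563).
a_0 = floor(sqrt(563)) = 23; set m_0=0, q_0=1.
Recurrence: m' = q*a - m,  q' = (d - m'^2)/q,  a' = floor((a_0 + m')/q').
  step 1: m=23, q=34, a=1
  step 2: m=11, q=13, a=2
  step 3: m=15, q=26, a=1
  step 4: m=11, q=17, a=2
  step 5: m=23, q=2, a=23
  step 6: m=23, q=17, a=2
  step 7: m=11, q=26, a=1
  step 8: m=15, q=13, a=2
  step 9: m=11, q=34, a=1
  step 10: m=23, q=1, a=46
a_10 = 2*a_0 = 46, so the period closes here.
sqrt(563) = [23; 1, 2, 1, 2, 23, 2, 1, 2, 1, 46]
Period length = 10

10


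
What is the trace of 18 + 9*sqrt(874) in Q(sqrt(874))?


Tr(a + b*sqrt(d)) = (a + b*sqrt(d)) + (a - b*sqrt(d)) = 2a
= 2 * (18)
= 36

36


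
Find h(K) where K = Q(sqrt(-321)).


K = Q(sqrt(-321)). d mod 4 = 3, so D = disc(K) = 4d = -1284
h(K) equals the number of primitive reduced positive-definite forms (a, b, c) = a*x^2 + b*x*y + c*y^2 with b^2 - 4ac = D,
where reduced means |b| <= a <= c, with b >= 0 whenever |b| = a or a = c, and primitive means gcd(a, b, c) = 1.
Reduced forces 3a^2 <= |D| = 1284, so 1 <= a <= 20; b must have the parity of D, and c = (b^2 - D)/(4a) must be an integer >= a.
Enumerate a = 1..20, b in [-a, a]:
  a=1: (1, 0, 321)  [1]
  a=2: (2, 2, 161)  [1]
  a=3: (3, 0, 107)  [1]
  a=4: none
  a=5: (5, -4, 65), (5, 4, 65)  [2]
  a=6: (6, 6, 55)  [1]
  a=7: (7, -2, 46), (7, 2, 46)  [2]
  a=8..9: none
  a=10: (10, -6, 33), (10, 6, 33)  [2]
  a=11: (11, -6, 30), (11, 6, 30)  [2]
  a=12: none
  a=13: (13, -4, 25), (13, 4, 25)  [2]
  a=14: (14, -2, 23), (14, 2, 23)  [2]
  a=15: (15, -6, 22), (15, 6, 22)  [2]
  a=16: none
  a=17: (17, -12, 21), (17, 12, 21)  [2]
  a=18..20: none
Total reduced forms: 1 + 1 + 1 + 2 + 1 + 2 + 2 + 2 + 2 + 2 + 2 + 2 = 20
h = 20

20


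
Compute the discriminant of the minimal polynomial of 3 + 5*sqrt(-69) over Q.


The element 3 + 5*sqrt(-69) has minimal polynomial:
x^2 - 6*x + 1734
Discriminant = (-6)^2 - 4*(1734)
= 36 - 6936
= -6900

-6900


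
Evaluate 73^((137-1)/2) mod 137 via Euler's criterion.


p = 137 is prime and the exponent is (p-1)/2 = 68, so by Euler's criterion 73^68 = (73/137) = +1 or -1 mod 137.
Compute by square-and-multiply:
  68 = 64 + 4 (binary 1000100)
  Repeated squaring mod 137: 73^1 = 73, 73^2 = 123, 73^4 = 59, 73^8 = 56, 73^16 = 122, 73^32 = 88, 73^64 = 72
  73^68 = 73^64 * 73^4 = 72 * 59 mod 137
    72 * 59 = 4248 = 1 mod 137
  73^68 = 1 mod 137
Result 1: 73 is a quadratic residue mod 137.
73^68 mod 137 = 1

1


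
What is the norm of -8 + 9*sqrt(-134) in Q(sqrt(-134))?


N(a + b*sqrt(d)) = a^2 - d*b^2
= (-8)^2 - (-134)*(9)^2
= 64 + 10854
= 10918

10918


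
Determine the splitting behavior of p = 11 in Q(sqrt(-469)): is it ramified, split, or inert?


K = Q(sqrt(-469)). Since d mod 4 = 3, disc(K) = -1876.
Check p | disc: -1876 mod 11 = 5.
p does not divide disc. Compute Legendre symbol (d/p):
4^((11-1)/2) mod 11 = 1
(d/p) = 1, so p splits: (p) = P*P' with e=1, f=1, g=2.
Therefore p is split.

split


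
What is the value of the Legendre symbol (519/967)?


p = 967 is prime, so compute (519/967) with the reciprocity algorithm (Jacobi-symbol steps: pull out 2s via (2/n), flip via reciprocity, reduce):
  reciprocity: (519/967) -> -(967/519)
  reduce: (448/519)
  pull out 2: (2/519) = +1  (since 519 mod 8 = 7)
  pull out 2: (2/519) = +1  (since 519 mod 8 = 7)
  pull out 2: (2/519) = +1  (since 519 mod 8 = 7)
  pull out 2: (2/519) = +1  (since 519 mod 8 = 7)
  pull out 2: (2/519) = +1  (since 519 mod 8 = 7)
  pull out 2: (2/519) = +1  (since 519 mod 8 = 7)
  reciprocity: (7/519) -> -(519/7)
  reduce: (1/7)
  (1/7) = 1
Product of signs = 1
(519/967) = 1

1


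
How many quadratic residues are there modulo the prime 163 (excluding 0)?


For prime p, the number of non-zero quadratic residues is (p-1)/2.
= (163-1)/2
= 81

81


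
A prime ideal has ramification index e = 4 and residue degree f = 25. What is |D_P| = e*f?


|D_P| = e * f
= 4 * 25
= 100

100


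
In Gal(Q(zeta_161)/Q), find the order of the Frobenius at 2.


The Frobenius at p in Gal(Q(zeta_n)/Q) = (Z/nZ)* is the class of p, so its order is ord_161(2), the smallest k >= 1 with 2^k = 1 mod 161.
n = 161 = 7 * 23, phi(161) = 132; the order divides phi(n).
Divisors of 132: 1, 2, 3, 4, 6, 11, 12, 22, 33, 44, 66, 132
Repeated squaring mod 161: 2^1 = 2, 2^2 = 4, 2^4 = 16, 2^8 = 95, 2^16 = 9, 2^32 = 81, 2^64 = 121, 2^128 = 151
Test divisors in increasing order:
  k=1: 2^1 = 2 mod 161
  k=2: 2^2 = 4 mod 161
  k=3: 2^3 = 4 * 2 = 8 mod 161
  k=4: 2^4 = 16 mod 161
  k=6: 2^6 = 16 * 4 = 64 mod 161
  k=11: 2^11 = 95 * 4 * 2 = 116 mod 161
  k=12: 2^12 = 95 * 16 = 71 mod 161
  k=22: 2^22 = 9 * 16 * 4 = 93 mod 161
  k=33: 2^33 = 81 * 2 = 1 mod 161  <- first divisor giving 1
Order = 33

33


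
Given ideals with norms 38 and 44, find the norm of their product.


N(IJ) = N(I) * N(J)
= 38 * 44
= 1672

1672


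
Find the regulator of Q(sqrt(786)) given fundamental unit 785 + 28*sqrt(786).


epsilon = 785 + 28*sqrt(786)
= 1569.9994
R = ln(1569.9994)
= 7.3588

7.3588


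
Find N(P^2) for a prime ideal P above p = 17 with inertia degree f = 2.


N(P^a) = p^(a*f)
= 17^(2*2)
= 17^4
= 83521

83521


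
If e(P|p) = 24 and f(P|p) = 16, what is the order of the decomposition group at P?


|D_P| = e * f
= 24 * 16
= 384

384


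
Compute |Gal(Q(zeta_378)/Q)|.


|Gal(Q(zeta_378)/Q)| = phi(378)
= 108

108


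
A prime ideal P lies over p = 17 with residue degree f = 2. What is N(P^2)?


N(P^a) = p^(a*f)
= 17^(2*2)
= 17^4
= 83521

83521


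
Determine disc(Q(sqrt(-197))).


For K = Q(sqrt(d)) with d squarefree: disc(K) = d if d = 1 mod 4, and disc(K) = 4d if d = 2 or 3 mod 4.
Here d = -197, and d mod 4 = 3.
d = 3 mod 4, not 1 (O_K = Z[sqrt(d)]), so disc(K) = 4d = 4 * (-197) = -788

-788


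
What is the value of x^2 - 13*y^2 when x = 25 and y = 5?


x^2 - d*y^2
= 25^2 - 13*5^2
= 625 - 325
= 300

300


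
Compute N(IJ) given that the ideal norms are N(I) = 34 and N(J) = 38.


N(IJ) = N(I) * N(J)
= 34 * 38
= 1292

1292


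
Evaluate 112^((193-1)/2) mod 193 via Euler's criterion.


p = 193 is prime and the exponent is (p-1)/2 = 96, so by Euler's criterion 112^96 = (112/193) = +1 or -1 mod 193.
Compute by square-and-multiply:
  96 = 64 + 32 (binary 1100000)
  Repeated squaring mod 193: 112^1 = 112, 112^2 = 192, 112^4 = 1, 112^8 = 1, 112^16 = 1, 112^32 = 1, 112^64 = 1
  112^96 = 112^64 * 112^32 = 1 * 1 mod 193
    1 * 1 = 1 = 1 mod 193
  112^96 = 1 mod 193
Result 1: 112 is a quadratic residue mod 193.
112^96 mod 193 = 1

1


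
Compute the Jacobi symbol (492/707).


Compute (492/707) via quadratic reciprocity:
  pull out 2: (2/707) = -1  (since 707 mod 8 = 3)
  pull out 2: (2/707) = -1  (since 707 mod 8 = 3)
  reciprocity: (123/707) -> -(707/123)
  reduce: (92/123)
  pull out 2: (2/123) = -1  (since 123 mod 8 = 3)
  pull out 2: (2/123) = -1  (since 123 mod 8 = 3)
  reciprocity: (23/123) -> -(123/23)
  reduce: (8/23)
  pull out 2: (2/23) = +1  (since 23 mod 8 = 7)
  pull out 2: (2/23) = +1  (since 23 mod 8 = 7)
  pull out 2: (2/23) = +1  (since 23 mod 8 = 7)
  (1/23) = 1
Product of signs = 1

1


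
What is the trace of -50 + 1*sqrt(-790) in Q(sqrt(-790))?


Tr(a + b*sqrt(d)) = (a + b*sqrt(d)) + (a - b*sqrt(d)) = 2a
= 2 * (-50)
= -100

-100


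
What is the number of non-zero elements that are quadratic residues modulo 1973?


For prime p, the number of non-zero quadratic residues is (p-1)/2.
= (1973-1)/2
= 986

986


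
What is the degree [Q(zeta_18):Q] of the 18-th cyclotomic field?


The degree equals Euler's totient phi(18).
18 = 2 * 3^2
phi(18) = 6

6


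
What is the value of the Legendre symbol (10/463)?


p = 463 is prime, so compute (10/463) with the reciprocity algorithm (Jacobi-symbol steps: pull out 2s via (2/n), flip via reciprocity, reduce):
  pull out 2: (2/463) = +1  (since 463 mod 8 = 7)
  reciprocity: (5/463) -> +(463/5)
  reduce: (3/5)
  reciprocity: (3/5) -> +(5/3)
  reduce: (2/3)
  pull out 2: (2/3) = -1  (since 3 mod 8 = 3)
  (1/3) = 1
Product of signs = -1
(10/463) = -1

-1


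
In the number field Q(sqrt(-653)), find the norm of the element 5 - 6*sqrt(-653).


N(a + b*sqrt(d)) = a^2 - d*b^2
= (5)^2 - (-653)*(-6)^2
= 25 + 23508
= 23533

23533


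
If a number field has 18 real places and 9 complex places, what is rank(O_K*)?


By Dirichlet's unit theorem:
rank = r1 + r2 - 1
= 18 + 9 - 1
= 26

26


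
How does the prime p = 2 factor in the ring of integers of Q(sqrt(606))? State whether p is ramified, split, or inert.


K = Q(sqrt(606)). Since d mod 4 = 2, disc(K) = 2424.
Check p | disc: 2424 mod 2 = 0.
p divides disc, so p ramifies: (p) = P^2 with e=2, f=1, g=1.
Therefore p is ramified.

ramified


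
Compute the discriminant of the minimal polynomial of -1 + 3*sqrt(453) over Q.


The element -1 + 3*sqrt(453) has minimal polynomial:
x^2 + 2*x - 4076
Discriminant = (2)^2 - 4*(-4076)
= 4 + 16304
= 16308

16308


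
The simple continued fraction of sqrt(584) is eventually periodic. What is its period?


Run the CF algorithm for sqrt(584).
a_0 = floor(sqrt(584)) = 24; set m_0=0, q_0=1.
Recurrence: m' = q*a - m,  q' = (d - m'^2)/q,  a' = floor((a_0 + m')/q').
  step 1: m=24, q=8, a=6
  step 2: m=24, q=1, a=48
a_2 = 2*a_0 = 48, so the period closes here.
sqrt(584) = [24; 6, 48]
Period length = 2

2


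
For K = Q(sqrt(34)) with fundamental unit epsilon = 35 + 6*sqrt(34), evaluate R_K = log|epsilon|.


epsilon = 35 + 6*sqrt(34)
= 69.9857
R = ln(69.9857)
= 4.2483

4.2483


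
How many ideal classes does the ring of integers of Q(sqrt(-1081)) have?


K = Q(sqrt(-1081)). d mod 4 = 3, so D = disc(K) = 4d = -4324
h(K) equals the number of primitive reduced positive-definite forms (a, b, c) = a*x^2 + b*x*y + c*y^2 with b^2 - 4ac = D,
where reduced means |b| <= a <= c, with b >= 0 whenever |b| = a or a = c, and primitive means gcd(a, b, c) = 1.
Reduced forces 3a^2 <= |D| = 4324, so 1 <= a <= 37; b must have the parity of D, and c = (b^2 - D)/(4a) must be an integer >= a.
Enumerate a = 1..37, b in [-a, a]:
  a=1: (1, 0, 1081)  [1]
  a=2: (2, 2, 541)  [1]
  a=3..4: none
  a=5: (5, -4, 217), (5, 4, 217)  [2]
  a=6: none
  a=7: (7, -4, 155), (7, 4, 155)  [2]
  a=8..9: none
  a=10: (10, -6, 109), (10, 6, 109)  [2]
  a=11..13: none
  a=14: (14, -10, 79), (14, 10, 79)  [2]
  a=15..22: none
  a=23: (23, 0, 47)  [1]
  a=24: none
  a=25: (25, -24, 49), (25, 24, 49)  [2]
  a=26..30: none
  a=31: (31, -4, 35), (31, 4, 35)  [2]
  a=32..34: none
  a=35: (35, 24, 35)  [1]
  a=36..37: none
Total reduced forms: 1 + 1 + 2 + 2 + 2 + 2 + 1 + 2 + 2 + 1 = 16
h = 16

16


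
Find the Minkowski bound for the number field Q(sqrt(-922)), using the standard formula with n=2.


d = -922, d mod 4 = 2, so disc(K) = 4d = -3688; |disc(K)| = 3688
Imaginary quadratic field, so n = 2, s = r2 = 1, r1 = 0
M = (n!/n^n) * (4/pi)^s * sqrt(|disc(K)|) = (2!/2^2) * (4/pi)^1 * sqrt(3688)
= 0.5 * 1.273240 * 60.728906
= 38.6612

38.6612


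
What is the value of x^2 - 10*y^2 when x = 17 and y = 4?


x^2 - d*y^2
= 17^2 - 10*4^2
= 289 - 160
= 129

129


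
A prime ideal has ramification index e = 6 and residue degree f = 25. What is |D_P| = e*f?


|D_P| = e * f
= 6 * 25
= 150

150


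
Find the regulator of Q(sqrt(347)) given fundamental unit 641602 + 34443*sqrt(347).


epsilon = 641602 + 34443*sqrt(347)
= 1.2832e+06
R = ln(1.2832e+06)
= 14.0649

14.0649


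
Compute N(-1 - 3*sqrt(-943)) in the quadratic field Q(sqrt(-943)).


N(a + b*sqrt(d)) = a^2 - d*b^2
= (-1)^2 - (-943)*(-3)^2
= 1 + 8487
= 8488

8488


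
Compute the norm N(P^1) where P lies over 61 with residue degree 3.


N(P^a) = p^(a*f)
= 61^(1*3)
= 61^3
= 226981

226981


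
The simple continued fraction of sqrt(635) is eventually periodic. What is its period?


Run the CF algorithm for sqrt(635).
a_0 = floor(sqrt(635)) = 25; set m_0=0, q_0=1.
Recurrence: m' = q*a - m,  q' = (d - m'^2)/q,  a' = floor((a_0 + m')/q').
  step 1: m=25, q=10, a=5
  step 2: m=25, q=1, a=50
a_2 = 2*a_0 = 50, so the period closes here.
sqrt(635) = [25; 5, 50]
Period length = 2

2


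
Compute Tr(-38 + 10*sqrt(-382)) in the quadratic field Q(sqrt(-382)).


Tr(a + b*sqrt(d)) = (a + b*sqrt(d)) + (a - b*sqrt(d)) = 2a
= 2 * (-38)
= -76

-76
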